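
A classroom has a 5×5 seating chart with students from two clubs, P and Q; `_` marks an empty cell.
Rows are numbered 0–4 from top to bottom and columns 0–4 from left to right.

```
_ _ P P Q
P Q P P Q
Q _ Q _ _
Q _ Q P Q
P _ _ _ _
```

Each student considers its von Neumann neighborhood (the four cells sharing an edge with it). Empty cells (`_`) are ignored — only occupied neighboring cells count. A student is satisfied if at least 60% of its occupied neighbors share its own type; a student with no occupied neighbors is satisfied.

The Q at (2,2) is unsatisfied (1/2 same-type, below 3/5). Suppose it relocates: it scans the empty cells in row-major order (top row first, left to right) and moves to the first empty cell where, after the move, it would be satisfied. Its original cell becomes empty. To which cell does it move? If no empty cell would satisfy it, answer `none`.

Vacating (2,2). Empty cells in order:
  (0,0): 0/1 same-type → still unsatisfied.
  (0,1): 1/2 same-type → still unsatisfied.
  (2,1): 2/2 same-type → satisfied — stop here.

(2,1)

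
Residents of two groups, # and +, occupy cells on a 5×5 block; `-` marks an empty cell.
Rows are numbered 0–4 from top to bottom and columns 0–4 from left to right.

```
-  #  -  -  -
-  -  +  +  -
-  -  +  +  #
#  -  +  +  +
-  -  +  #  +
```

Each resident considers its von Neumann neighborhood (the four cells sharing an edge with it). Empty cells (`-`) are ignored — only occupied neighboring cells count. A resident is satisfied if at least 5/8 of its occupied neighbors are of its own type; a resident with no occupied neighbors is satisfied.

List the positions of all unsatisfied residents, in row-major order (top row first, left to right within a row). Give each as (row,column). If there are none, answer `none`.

Row 0: (0,1)# 0/0 ✓
Row 1: (1,2)+ 2/2 ✓ · (1,3)+ 2/2 ✓
Row 2: (2,2)+ 3/3 ✓ · (2,3)+ 3/4 ✓ · (2,4)# 0/2 ✗
Row 3: (3,0)# 0/0 ✓ · (3,2)+ 3/3 ✓ · (3,3)+ 3/4 ✓ · (3,4)+ 2/3 ✓
Row 4: (4,2)+ 1/2 ✗ · (4,3)# 0/3 ✗ · (4,4)+ 1/2 ✗

(2,4), (4,2), (4,3), (4,4)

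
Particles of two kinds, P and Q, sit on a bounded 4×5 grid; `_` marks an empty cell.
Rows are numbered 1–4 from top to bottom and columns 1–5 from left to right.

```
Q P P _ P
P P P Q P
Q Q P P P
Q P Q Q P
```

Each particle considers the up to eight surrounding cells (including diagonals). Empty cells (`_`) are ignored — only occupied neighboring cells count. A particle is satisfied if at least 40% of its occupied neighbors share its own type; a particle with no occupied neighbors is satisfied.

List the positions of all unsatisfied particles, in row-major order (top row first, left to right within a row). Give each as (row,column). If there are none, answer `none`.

(1,1), (2,4), (3,2), (4,2), (4,4)

Row 1: (1,1)Q 0/3 ✗ · (1,2)P 4/5 ✓ · (1,3)P 3/4 ✓ · (1,5)P 1/2 ✓
Row 2: (2,1)P 2/5 ✓ · (2,2)P 5/8 ✓ · (2,3)P 5/7 ✓ · (2,4)Q 0/7 ✗ · (2,5)P 3/4 ✓
Row 3: (3,1)Q 2/5 ✓ · (3,2)Q 3/8 ✗ · (3,3)P 4/8 ✓ · (3,4)P 5/8 ✓ · (3,5)P 3/5 ✓
Row 4: (4,1)Q 2/3 ✓ · (4,2)P 1/5 ✗ · (4,3)Q 2/5 ✓ · (4,4)Q 1/5 ✗ · (4,5)P 2/3 ✓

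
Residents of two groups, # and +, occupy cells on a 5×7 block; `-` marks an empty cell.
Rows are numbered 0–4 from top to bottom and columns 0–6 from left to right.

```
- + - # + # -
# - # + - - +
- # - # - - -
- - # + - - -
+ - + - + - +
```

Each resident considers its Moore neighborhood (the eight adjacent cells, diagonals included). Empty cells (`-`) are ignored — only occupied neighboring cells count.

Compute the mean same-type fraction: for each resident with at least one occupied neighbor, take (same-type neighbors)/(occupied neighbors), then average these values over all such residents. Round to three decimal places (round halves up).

0.430

Row 0: (0,1)+ 0/2 · (0,3)# 1/3 · (0,4)+ 1/3 · (0,5)# 0/2
Row 1: (1,0)# 1/2 · (1,2)# 3/5 · (1,3)+ 1/4 · (1,6)+ 0/1
Row 2: (2,1)# 3/3 · (2,3)# 2/4
Row 3: (3,2)# 2/4 · (3,3)+ 2/4
Row 4: (4,0)+ — no occupied neighbors · (4,2)+ 1/2 · (4,4)+ 1/1 · (4,6)+ — no occupied neighbors
Sum over 14 residents: 0/2 + 1/3 + 1/3 + 0/2 + 1/2 + 3/5 + 1/4 + 0/1 + 3/3 + 2/4 + 2/4 + 2/4 + 1/2 + 1/1 = 361/60; mean = 361/60 ÷ 14 = 361/840 = 0.429761… → 0.430.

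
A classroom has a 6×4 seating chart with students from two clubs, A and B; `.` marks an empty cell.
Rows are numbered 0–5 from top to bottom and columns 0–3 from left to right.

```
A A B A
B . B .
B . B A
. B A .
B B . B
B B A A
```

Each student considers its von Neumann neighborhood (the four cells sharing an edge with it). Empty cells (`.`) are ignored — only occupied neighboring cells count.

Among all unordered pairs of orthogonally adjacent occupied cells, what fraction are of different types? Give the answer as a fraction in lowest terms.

Scan each occupied cell's neighbors to the right and below so each pair is counted once.
From row 0: 3 unlike of 5 pairs (running 3/5).
From row 1: 0 unlike of 2 pairs (running 3/7).
From row 2: 2 unlike of 2 pairs (running 5/9).
From row 3: 1 unlike of 2 pairs (running 6/11).
From row 4: 1 unlike of 4 pairs (running 7/15).
From row 5: 1 unlike of 3 pairs (running 8/18).
Total adjacent occupied pairs: 18; unlike-type pairs: 8.
8/18 reduces to 4/9.

4/9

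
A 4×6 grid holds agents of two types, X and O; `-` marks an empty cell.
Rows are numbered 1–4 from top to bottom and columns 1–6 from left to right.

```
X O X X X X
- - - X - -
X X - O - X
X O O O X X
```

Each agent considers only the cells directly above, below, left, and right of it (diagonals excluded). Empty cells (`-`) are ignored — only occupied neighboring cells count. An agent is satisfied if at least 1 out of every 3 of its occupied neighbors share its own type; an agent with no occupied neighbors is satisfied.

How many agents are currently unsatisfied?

2

(1,1)X 0/1 not
(1,2)O 0/2 not
(1,3)X 1/2 satisfied
(1,4)X 3/3 satisfied
(1,5)X 2/2 satisfied
(1,6)X 1/1 satisfied
(2,4)X 1/2 satisfied
(3,1)X 2/2 satisfied
(3,2)X 1/2 satisfied
(3,4)O 1/2 satisfied
(3,6)X 1/1 satisfied
(4,1)X 1/2 satisfied
(4,2)O 1/3 satisfied
(4,3)O 2/2 satisfied
(4,4)O 2/3 satisfied
(4,5)X 1/2 satisfied
(4,6)X 2/2 satisfied
Unsatisfied: (1,1), (1,2) — 2 in total.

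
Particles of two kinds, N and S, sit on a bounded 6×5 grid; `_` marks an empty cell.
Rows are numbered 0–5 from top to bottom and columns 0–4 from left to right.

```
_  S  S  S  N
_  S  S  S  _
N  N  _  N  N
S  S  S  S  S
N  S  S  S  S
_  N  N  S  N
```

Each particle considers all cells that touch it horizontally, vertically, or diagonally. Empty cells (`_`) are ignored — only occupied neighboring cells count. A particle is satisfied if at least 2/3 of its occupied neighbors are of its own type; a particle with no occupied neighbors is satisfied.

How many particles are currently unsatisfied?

(0,1)S 3/3 ✓
(0,2)S 5/5 ✓
(0,3)S 3/4 ✓
(0,4)N 0/2 ✗
(1,1)S 3/5 ✗
(1,2)S 5/7 ✓
(1,3)S 3/6 ✗
(2,0)N 1/4 ✗
(2,1)N 1/6 ✗
(2,3)N 1/6 ✗
(2,4)N 1/4 ✗
(3,0)S 2/5 ✗
(3,1)S 4/7 ✗
(3,2)S 5/7 ✓
(3,3)S 5/7 ✓
(3,4)S 3/5 ✗
(4,0)N 1/4 ✗
(4,1)S 4/7 ✗
(4,2)S 6/8 ✓
(4,3)S 6/8 ✓
(4,4)S 4/5 ✓
(5,1)N 2/4 ✗
(5,2)N 1/5 ✗
(5,3)S 3/5 ✗
(5,4)N 0/3 ✗
Unsatisfied: (0,4), (1,1), (1,3), (2,0), (2,1), (2,3), (2,4), (3,0), (3,1), (3,4), (4,0), (4,1), (5,1), (5,2), (5,3), (5,4) — 16 in total.

16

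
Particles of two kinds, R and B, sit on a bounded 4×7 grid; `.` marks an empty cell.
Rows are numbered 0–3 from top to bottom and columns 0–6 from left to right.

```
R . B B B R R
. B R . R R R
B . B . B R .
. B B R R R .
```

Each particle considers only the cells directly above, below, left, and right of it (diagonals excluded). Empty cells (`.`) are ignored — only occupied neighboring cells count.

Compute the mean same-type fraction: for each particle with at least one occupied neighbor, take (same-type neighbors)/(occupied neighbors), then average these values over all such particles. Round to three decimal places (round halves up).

(0,0)R — no occupied neighbors
(0,2)B 1/2
(0,3)B 2/2
(0,4)B 1/3
(0,5)R 2/3
(0,6)R 2/2
(1,1)B 0/1
(1,2)R 0/3
(1,4)R 1/3
(1,5)R 4/4
(1,6)R 2/2
(2,0)B — no occupied neighbors
(2,2)B 1/2
(2,4)B 0/3
(2,5)R 2/3
(3,1)B 1/1
(3,2)B 2/3
(3,3)R 1/2
(3,4)R 2/3
(3,5)R 2/2
Sum over 18 particles: 1/2 + 2/2 + 1/3 + 2/3 + 2/2 + 0/1 + 0/3 + 1/3 + 4/4 + 2/2 + 1/2 + 0/3 + 2/3 + 1/1 + 2/3 + 1/2 + 2/3 + 2/2 = 65/6; mean = 65/6 ÷ 18 = 65/108 = 0.601851… → 0.602.

0.602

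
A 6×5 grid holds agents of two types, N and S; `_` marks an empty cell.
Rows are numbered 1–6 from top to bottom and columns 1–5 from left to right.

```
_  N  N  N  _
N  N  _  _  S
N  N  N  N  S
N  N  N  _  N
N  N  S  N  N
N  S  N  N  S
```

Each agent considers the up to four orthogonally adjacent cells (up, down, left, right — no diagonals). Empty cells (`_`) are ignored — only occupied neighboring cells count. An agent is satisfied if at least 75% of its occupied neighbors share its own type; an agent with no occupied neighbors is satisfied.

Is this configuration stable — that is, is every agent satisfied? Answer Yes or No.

Row 1: (1,2)N 2/2 ✓ · (1,3)N 2/2 ✓ · (1,4)N 1/1 ✓
Row 2: (2,1)N 2/2 ✓ · (2,2)N 3/3 ✓ · (2,5)S 1/1 ✓
Row 3: (3,1)N 3/3 ✓ · (3,2)N 4/4 ✓ · (3,3)N 3/3 ✓ · (3,4)N 1/2 ✗ · (3,5)S 1/3 ✗
Row 4: (4,1)N 3/3 ✓ · (4,2)N 4/4 ✓ · (4,3)N 2/3 ✗ · (4,5)N 1/2 ✗
Row 5: (5,1)N 3/3 ✓ · (5,2)N 2/4 ✗ · (5,3)S 0/4 ✗ · (5,4)N 2/3 ✗ · (5,5)N 2/3 ✗
Row 6: (6,1)N 1/2 ✗ · (6,2)S 0/3 ✗ · (6,3)N 1/3 ✗ · (6,4)N 2/3 ✗ · (6,5)S 0/2 ✗
For instance (3,4) has only 1/2 same-type neighbors, below 3/4.

No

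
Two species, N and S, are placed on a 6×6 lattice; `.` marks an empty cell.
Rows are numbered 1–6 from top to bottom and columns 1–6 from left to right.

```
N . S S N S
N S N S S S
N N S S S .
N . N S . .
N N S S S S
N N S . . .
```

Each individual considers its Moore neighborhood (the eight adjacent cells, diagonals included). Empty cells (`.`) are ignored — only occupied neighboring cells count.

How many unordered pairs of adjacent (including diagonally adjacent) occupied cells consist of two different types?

Scan each occupied cell's neighbors to the right and below (and the two forward diagonals) so each pair is counted once.
From row 1: 8 unlike of 16 pairs (running 8/16).
From row 2: 7 unlike of 19 pairs (running 15/35).
From row 3: 3 unlike of 12 pairs (running 18/47).
From row 4: 3 unlike of 9 pairs (running 21/56).
From row 5: 3 unlike of 13 pairs (running 24/69).
From row 6: 1 unlike of 2 pairs (running 25/71).
Total adjacent occupied pairs: 71; unlike-type pairs: 25.

25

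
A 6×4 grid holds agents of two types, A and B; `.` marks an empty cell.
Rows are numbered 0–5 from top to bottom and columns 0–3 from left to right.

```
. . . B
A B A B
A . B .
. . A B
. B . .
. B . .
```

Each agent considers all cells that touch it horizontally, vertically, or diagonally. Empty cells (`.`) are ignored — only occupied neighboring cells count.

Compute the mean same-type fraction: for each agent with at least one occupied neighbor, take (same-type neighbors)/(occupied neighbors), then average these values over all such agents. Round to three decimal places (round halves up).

0.456

(0,3)B 1/2
(1,0)A 1/2
(1,1)B 1/4
(1,2)A 0/4
(1,3)B 2/3
(2,0)A 1/2
(2,2)B 3/5
(3,2)A 0/3
(3,3)B 1/2
(4,1)B 1/2
(5,1)B 1/1
Sum over 11 agents: 1/2 + 1/2 + 1/4 + 0/4 + 2/3 + 1/2 + 3/5 + 0/3 + 1/2 + 1/2 + 1/1 = 301/60; mean = 301/60 ÷ 11 = 301/660 = 0.456060… → 0.456.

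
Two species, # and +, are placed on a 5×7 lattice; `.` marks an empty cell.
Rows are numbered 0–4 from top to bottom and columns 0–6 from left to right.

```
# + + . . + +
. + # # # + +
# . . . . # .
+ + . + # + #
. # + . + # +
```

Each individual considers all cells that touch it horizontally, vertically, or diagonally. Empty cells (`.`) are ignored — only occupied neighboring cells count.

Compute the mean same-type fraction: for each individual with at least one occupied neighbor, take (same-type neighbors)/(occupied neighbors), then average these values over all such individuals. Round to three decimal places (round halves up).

Row 0: (0,0)# 0/2 · (0,1)+ 2/4 · (0,2)+ 2/4 · (0,5)+ 3/4 · (0,6)+ 3/3
Row 1: (1,1)+ 2/5 · (1,2)# 1/4 · (1,3)# 2/3 · (1,4)# 2/4 · (1,5)+ 3/5 · (1,6)+ 3/4
Row 2: (2,0)# 0/3 · (2,5)# 3/6
Row 3: (3,0)+ 1/3 · (3,1)+ 2/4 · (3,3)+ 2/3 · (3,4)# 2/5 · (3,5)+ 2/6 · (3,6)# 2/4
Row 4: (4,1)# 0/3 · (4,2)+ 2/3 · (4,4)+ 2/4 · (4,5)# 2/5 · (4,6)+ 1/3
Sum over 24 individuals: 0/2 + 2/4 + 2/4 + 3/4 + 3/3 + 2/5 + 1/4 + 2/3 + 2/4 + 3/5 + 3/4 + 0/3 + 3/6 + 1/3 + 2/4 + 2/3 + 2/5 + 2/6 + 2/4 + 0/3 + 2/3 + 2/4 + 2/5 + 1/3 = 221/20; mean = 221/20 ÷ 24 = 221/480 = 0.460416… → 0.460.

0.460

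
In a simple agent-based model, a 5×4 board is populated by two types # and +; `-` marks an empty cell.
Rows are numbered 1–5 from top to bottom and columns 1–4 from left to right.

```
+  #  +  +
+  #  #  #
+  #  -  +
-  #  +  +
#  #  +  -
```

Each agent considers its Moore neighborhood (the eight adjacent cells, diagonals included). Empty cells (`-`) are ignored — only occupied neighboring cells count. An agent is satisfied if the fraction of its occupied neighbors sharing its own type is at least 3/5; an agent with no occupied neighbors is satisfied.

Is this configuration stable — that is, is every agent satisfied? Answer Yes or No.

No

(1,1)+ 1/3 unhappy
(1,2)# 2/5 unhappy
(1,3)+ 1/5 unhappy
(1,4)+ 1/3 unhappy
(2,1)+ 2/5 unhappy
(2,2)# 3/7 unhappy
(2,3)# 4/7 unhappy
(2,4)# 1/4 unhappy
(3,1)+ 1/4 unhappy
(3,2)# 3/6 unhappy
(3,4)+ 2/4 unhappy
(4,2)# 3/6 unhappy
(4,3)+ 3/6 unhappy
(4,4)+ 3/3 ok
(5,1)# 2/2 ok
(5,2)# 2/4 unhappy
(5,3)+ 2/4 unhappy
For instance (1,1) has only 1/3 same-type neighbors, below 3/5.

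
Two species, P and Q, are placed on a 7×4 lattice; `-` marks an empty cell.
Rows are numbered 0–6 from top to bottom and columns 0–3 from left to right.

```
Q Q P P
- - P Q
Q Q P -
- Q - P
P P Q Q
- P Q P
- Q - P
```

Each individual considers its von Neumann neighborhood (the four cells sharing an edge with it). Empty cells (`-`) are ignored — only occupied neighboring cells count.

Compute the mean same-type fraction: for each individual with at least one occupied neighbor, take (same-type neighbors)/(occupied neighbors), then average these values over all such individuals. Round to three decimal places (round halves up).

0.525

Row 0: (0,0)Q 1/1 · (0,1)Q 1/2 · (0,2)P 2/3 · (0,3)P 1/2
Row 1: (1,2)P 2/3 · (1,3)Q 0/2
Row 2: (2,0)Q 1/1 · (2,1)Q 2/3 · (2,2)P 1/2
Row 3: (3,1)Q 1/2 · (3,3)P 0/1
Row 4: (4,0)P 1/1 · (4,1)P 2/4 · (4,2)Q 2/3 · (4,3)Q 1/3
Row 5: (5,1)P 1/3 · (5,2)Q 1/3 · (5,3)P 1/3
Row 6: (6,1)Q 0/1 · (6,3)P 1/1
Sum over 20 individuals: 1/1 + 1/2 + 2/3 + 1/2 + 2/3 + 0/2 + 1/1 + 2/3 + 1/2 + 1/2 + 0/1 + 1/1 + 2/4 + 2/3 + 1/3 + 1/3 + 1/3 + 1/3 + 0/1 + 1/1 = 21/2; mean = 21/2 ÷ 20 = 21/40 = 0.525 → 0.525.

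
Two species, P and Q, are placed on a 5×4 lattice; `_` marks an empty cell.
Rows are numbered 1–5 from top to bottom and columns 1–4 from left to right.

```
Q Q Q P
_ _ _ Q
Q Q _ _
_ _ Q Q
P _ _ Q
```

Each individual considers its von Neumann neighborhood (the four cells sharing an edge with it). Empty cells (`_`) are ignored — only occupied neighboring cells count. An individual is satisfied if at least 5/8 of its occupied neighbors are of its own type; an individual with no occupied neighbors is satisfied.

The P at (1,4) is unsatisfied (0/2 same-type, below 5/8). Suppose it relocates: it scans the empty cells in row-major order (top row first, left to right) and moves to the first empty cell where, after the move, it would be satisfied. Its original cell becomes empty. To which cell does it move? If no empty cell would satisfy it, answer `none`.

Vacating (1,4). Empty cells in order:
  (2,1): 0/2 same-type → still unsatisfied.
  (2,2): 0/2 same-type → still unsatisfied.
  (2,3): 0/2 same-type → still unsatisfied.
  (3,3): 0/2 same-type → still unsatisfied.
  (3,4): 0/2 same-type → still unsatisfied.
  (4,1): 1/2 same-type → still unsatisfied.
  (4,2): 0/2 same-type → still unsatisfied.
  (5,2): 1/1 same-type → satisfied — stop here.

(5,2)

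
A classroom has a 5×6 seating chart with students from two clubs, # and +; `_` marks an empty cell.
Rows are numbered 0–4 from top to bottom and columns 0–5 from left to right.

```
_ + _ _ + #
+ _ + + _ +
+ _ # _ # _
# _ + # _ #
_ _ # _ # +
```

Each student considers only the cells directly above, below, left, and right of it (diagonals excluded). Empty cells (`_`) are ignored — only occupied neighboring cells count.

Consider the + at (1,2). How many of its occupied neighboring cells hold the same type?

1

Occupied neighbors of (1,2): (2,2)=#, (1,3)=+.
Same type (+): 1 of 2.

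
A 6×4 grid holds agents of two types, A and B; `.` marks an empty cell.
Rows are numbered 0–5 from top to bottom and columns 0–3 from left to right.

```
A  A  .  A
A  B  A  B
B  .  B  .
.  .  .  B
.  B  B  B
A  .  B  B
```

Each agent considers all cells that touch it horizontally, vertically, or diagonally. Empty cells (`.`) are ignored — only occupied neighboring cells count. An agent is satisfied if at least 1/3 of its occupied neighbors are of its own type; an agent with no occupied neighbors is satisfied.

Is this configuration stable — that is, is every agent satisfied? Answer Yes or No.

(0,0)A 2/3 ok
(0,1)A 3/4 ok
(0,3)A 1/2 ok
(1,0)A 2/4 ok
(1,1)B 2/6 ok
(1,2)A 2/5 ok
(1,3)B 1/3 ok
(2,0)B 1/2 ok
(2,2)B 3/4 ok
(3,3)B 3/3 ok
(4,1)B 2/3 ok
(4,2)B 5/5 ok
(4,3)B 4/4 ok
(5,0)A 0/1 unhappy
(5,2)B 4/4 ok
(5,3)B 3/3 ok
For instance (5,0) has only 0/1 same-type neighbors, below 1/3.

No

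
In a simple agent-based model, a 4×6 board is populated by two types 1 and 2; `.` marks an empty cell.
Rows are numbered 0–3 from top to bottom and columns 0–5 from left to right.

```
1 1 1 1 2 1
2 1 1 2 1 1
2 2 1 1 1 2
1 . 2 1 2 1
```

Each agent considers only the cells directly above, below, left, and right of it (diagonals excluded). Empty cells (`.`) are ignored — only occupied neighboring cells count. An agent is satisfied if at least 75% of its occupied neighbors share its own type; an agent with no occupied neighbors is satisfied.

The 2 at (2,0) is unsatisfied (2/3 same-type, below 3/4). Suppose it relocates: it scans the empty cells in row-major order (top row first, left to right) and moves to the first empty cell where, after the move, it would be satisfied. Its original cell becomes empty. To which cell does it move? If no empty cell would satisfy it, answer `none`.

Vacating (2,0). Empty cells in order:
  (3,1): 2/3 same-type → still unsatisfied.

none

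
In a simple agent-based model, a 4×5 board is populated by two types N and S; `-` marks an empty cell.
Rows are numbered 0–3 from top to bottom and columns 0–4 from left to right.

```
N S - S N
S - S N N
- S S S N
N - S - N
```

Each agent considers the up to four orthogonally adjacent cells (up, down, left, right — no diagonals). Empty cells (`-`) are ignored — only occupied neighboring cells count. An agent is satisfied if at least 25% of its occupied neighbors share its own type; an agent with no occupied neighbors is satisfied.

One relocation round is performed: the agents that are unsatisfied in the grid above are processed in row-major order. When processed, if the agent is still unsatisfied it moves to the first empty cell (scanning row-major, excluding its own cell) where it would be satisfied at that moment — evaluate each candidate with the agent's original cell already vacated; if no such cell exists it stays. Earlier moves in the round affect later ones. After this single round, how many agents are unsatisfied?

Initially unsatisfied (in order): (0,0), (0,1), (0,3), (1,0).
  (0,0) → (2,0).
  (0,1): now satisfied by earlier moves; stays.
  (0,3) → (0,0).
  (1,0): now satisfied by earlier moves; stays.
Resulting grid:
S S - - N
S - S N N
N S S S N
N - S - N
All satisfied now.

0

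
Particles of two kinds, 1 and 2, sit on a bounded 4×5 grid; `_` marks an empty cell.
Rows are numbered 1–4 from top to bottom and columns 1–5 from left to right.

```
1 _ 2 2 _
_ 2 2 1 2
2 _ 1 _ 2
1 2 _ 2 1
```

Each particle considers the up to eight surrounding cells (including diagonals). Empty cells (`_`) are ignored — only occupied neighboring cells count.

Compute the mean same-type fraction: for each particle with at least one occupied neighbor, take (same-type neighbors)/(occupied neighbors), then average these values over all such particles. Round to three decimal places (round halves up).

Row 1: (1,1)1 0/1 · (1,3)2 3/4 · (1,4)2 3/4
Row 2: (2,2)2 3/5 · (2,3)2 3/5 · (2,4)1 1/6 · (2,5)2 2/3
Row 3: (3,1)2 2/3 · (3,3)1 1/5 · (3,5)2 2/4
Row 4: (4,1)1 0/2 · (4,2)2 1/3 · (4,4)2 1/3 · (4,5)1 0/2
Sum over 14 particles: 0/1 + 3/4 + 3/4 + 3/5 + 3/5 + 1/6 + 2/3 + 2/3 + 1/5 + 2/4 + 0/2 + 1/3 + 1/3 + 0/2 = 167/30; mean = 167/30 ÷ 14 = 167/420 = 0.397619… → 0.398.

0.398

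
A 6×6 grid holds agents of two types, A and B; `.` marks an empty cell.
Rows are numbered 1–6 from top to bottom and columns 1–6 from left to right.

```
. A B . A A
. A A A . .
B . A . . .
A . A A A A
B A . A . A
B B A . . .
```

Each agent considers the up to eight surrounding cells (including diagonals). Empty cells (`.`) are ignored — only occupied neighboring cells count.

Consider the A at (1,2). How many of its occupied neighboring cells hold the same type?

Occupied neighbors of (1,2): (1,3)=B, (2,2)=A, (2,3)=A.
Same type (A): 2 of 3.

2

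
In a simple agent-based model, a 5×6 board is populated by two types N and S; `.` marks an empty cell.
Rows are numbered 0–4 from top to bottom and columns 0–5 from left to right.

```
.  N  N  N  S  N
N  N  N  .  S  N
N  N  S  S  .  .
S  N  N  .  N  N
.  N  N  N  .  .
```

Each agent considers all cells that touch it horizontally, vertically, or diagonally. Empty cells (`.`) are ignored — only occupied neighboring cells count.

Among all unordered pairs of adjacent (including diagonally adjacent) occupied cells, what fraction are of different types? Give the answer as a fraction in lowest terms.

6/17

Scan each occupied cell's neighbors to the right and below (and the two forward diagonals) so each pair is counted once.
Row 0: N(0,1)–N(0,2)= N(0,1)–N(1,1)= N(0,1)–N(1,2)= N(0,1)–N(1,0)= N(0,2)–N(0,3)= N(0,2)–N(1,2)= N(0,2)–N(1,1)= N(0,3)–S(0,4)≠ N(0,3)–S(1,4)≠ N(0,3)–N(1,2)= S(0,4)–N(0,5)≠ S(0,4)–S(1,4)= S(0,4)–N(1,5)≠ N(0,5)–N(1,5)= N(0,5)–S(1,4)≠  → 5/15 unlike.
Row 1: N(1,0)–N(1,1)= N(1,0)–N(2,0)= N(1,0)–N(2,1)= N(1,1)–N(1,2)= N(1,1)–N(2,1)= N(1,1)–S(2,2)≠ N(1,1)–N(2,0)= N(1,2)–S(2,2)≠ N(1,2)–S(2,3)≠ N(1,2)–N(2,1)= S(1,4)–N(1,5)≠ S(1,4)–S(2,3)=  → 4/12 unlike.
Row 2: N(2,0)–N(2,1)= N(2,0)–S(3,0)≠ N(2,0)–N(3,1)= N(2,1)–S(2,2)≠ N(2,1)–N(3,1)= N(2,1)–N(3,2)= N(2,1)–S(3,0)≠ S(2,2)–S(2,3)= S(2,2)–N(3,2)≠ S(2,2)–N(3,1)≠ S(2,3)–N(3,4)≠ S(2,3)–N(3,2)≠  → 7/12 unlike.
Row 3: S(3,0)–N(3,1)≠ S(3,0)–N(4,1)≠ N(3,1)–N(3,2)= N(3,1)–N(4,1)= N(3,1)–N(4,2)= N(3,2)–N(4,2)= N(3,2)–N(4,3)= N(3,2)–N(4,1)= N(3,4)–N(3,5)= N(3,4)–N(4,3)=  → 2/10 unlike.
Row 4: N(4,1)–N(4,2)= N(4,2)–N(4,3)=  → 0/2 unlike.
Total adjacent occupied pairs: 51; unlike-type pairs: 18.
18/51 reduces to 6/17.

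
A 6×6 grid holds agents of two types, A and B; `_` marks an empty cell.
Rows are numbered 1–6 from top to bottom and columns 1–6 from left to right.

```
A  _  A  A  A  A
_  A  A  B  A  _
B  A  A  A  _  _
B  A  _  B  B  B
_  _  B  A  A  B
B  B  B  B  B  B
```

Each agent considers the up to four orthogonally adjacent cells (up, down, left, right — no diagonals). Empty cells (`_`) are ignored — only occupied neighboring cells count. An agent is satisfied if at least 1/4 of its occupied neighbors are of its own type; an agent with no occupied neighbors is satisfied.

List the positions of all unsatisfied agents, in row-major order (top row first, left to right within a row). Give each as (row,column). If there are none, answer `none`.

(1,1)A 0/0 ✓
(1,3)A 2/2 ✓
(1,4)A 2/3 ✓
(1,5)A 3/3 ✓
(1,6)A 1/1 ✓
(2,2)A 2/2 ✓
(2,3)A 3/4 ✓
(2,4)B 0/4 ✗
(2,5)A 1/2 ✓
(3,1)B 1/2 ✓
(3,2)A 3/4 ✓
(3,3)A 3/3 ✓
(3,4)A 1/3 ✓
(4,1)B 1/2 ✓
(4,2)A 1/2 ✓
(4,4)B 1/3 ✓
(4,5)B 2/3 ✓
(4,6)B 2/2 ✓
(5,3)B 1/2 ✓
(5,4)A 1/4 ✓
(5,5)A 1/4 ✓
(5,6)B 2/3 ✓
(6,1)B 1/1 ✓
(6,2)B 2/2 ✓
(6,3)B 3/3 ✓
(6,4)B 2/3 ✓
(6,5)B 2/3 ✓
(6,6)B 2/2 ✓

(2,4)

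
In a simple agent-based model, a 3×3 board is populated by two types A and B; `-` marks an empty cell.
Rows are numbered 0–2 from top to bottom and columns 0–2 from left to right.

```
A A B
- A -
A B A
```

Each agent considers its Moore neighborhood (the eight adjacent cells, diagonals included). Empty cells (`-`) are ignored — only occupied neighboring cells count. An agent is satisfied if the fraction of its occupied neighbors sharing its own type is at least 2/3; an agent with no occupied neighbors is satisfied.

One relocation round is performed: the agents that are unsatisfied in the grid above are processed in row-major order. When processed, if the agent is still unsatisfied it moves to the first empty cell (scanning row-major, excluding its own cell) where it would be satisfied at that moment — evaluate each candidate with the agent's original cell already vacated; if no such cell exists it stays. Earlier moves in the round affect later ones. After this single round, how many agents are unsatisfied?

Initially unsatisfied (in order): (0,2), (2,0), (2,1), (2,2).
  (0,2): no empty cell satisfies it; stays.
  (2,0) → (1,0).
  (2,1): no empty cell satisfies it; stays.
  (2,2) → (2,0).
Resulting grid:
A A B
A A -
A B -
Unsatisfied now: (0,2), (2,1).

2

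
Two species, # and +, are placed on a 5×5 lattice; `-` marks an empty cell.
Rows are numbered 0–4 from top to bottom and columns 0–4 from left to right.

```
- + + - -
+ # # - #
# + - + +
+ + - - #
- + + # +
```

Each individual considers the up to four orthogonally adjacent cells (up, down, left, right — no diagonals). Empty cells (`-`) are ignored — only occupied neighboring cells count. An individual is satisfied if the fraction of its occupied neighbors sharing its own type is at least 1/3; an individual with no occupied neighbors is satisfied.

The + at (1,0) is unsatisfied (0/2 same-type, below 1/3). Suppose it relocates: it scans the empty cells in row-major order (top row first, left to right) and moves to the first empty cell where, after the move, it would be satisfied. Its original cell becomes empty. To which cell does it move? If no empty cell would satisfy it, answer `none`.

Vacating (1,0). Empty cells in order:
  (0,0): 1/1 same-type → satisfied — stop here.

(0,0)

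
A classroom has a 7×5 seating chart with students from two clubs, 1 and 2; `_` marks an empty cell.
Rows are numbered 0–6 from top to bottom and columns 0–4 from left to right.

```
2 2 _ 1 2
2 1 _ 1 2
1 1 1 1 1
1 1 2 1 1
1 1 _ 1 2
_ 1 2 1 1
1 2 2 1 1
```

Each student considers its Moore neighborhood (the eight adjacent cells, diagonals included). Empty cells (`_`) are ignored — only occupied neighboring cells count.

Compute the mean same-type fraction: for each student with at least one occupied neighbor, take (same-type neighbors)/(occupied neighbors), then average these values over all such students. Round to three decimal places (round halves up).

0.594

(0,0)2 2/3
(0,1)2 2/3
(0,3)1 1/3
(0,4)2 1/3
(1,0)2 2/5
(1,1)1 3/6
(1,3)1 4/6
(1,4)2 1/5
(2,0)1 4/5
(2,1)1 5/7
(2,2)1 6/7
(2,3)1 5/7
(2,4)1 4/5
(3,0)1 5/5
(3,1)1 6/7
(3,2)2 0/7
(3,3)1 5/7
(3,4)1 4/5
(4,0)1 4/4
(4,1)1 4/6
(4,3)1 4/7
(4,4)2 0/5
(5,1)1 3/6
(5,2)2 2/7
(5,3)1 4/7
(5,4)1 4/5
(6,0)1 1/2
(6,1)2 2/4
(6,2)2 2/5
(6,3)1 3/5
(6,4)1 3/3
Sum over 31 students: 2/3 + 2/3 + 1/3 + 1/3 + 2/5 + 3/6 + 4/6 + 1/5 + 4/5 + 5/7 + 6/7 + 5/7 + 4/5 + 5/5 + 6/7 + 0/7 + 5/7 + 4/5 + 4/4 + 4/6 + 4/7 + 0/5 + 3/6 + 2/7 + 4/7 + 4/5 + 1/2 + 2/4 + 2/5 + 3/5 + 3/3 = 1934/105; mean = 1934/105 ÷ 31 = 1934/3255 = 0.594162… → 0.594.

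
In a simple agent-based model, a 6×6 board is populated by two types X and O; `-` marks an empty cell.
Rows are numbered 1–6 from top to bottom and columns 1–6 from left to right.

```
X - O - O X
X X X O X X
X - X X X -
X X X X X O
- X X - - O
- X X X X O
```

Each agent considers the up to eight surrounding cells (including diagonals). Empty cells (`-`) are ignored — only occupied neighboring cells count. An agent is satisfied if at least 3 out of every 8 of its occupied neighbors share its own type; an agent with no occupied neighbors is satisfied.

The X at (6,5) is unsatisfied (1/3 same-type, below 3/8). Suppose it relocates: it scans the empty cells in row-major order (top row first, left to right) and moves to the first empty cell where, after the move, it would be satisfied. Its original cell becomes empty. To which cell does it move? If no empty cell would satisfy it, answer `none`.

Vacating (6,5). Empty cells in order:
  (1,2): 4/5 same-type → satisfied — stop here.

(1,2)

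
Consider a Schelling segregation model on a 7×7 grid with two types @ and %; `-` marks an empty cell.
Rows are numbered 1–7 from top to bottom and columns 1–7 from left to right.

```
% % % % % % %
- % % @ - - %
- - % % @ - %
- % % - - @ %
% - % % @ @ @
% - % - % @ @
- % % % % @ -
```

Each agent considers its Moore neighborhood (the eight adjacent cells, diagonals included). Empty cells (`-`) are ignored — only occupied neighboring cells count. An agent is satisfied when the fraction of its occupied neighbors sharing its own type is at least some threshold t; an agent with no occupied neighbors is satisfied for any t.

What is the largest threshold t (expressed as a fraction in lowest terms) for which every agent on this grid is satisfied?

1/7

Row 1: (1,1)% 2/2 · (1,2)% 4/4 · (1,3)% 4/5 · (1,4)% 3/4 · (1,5)% 2/3 · (1,6)% 3/3 · (1,7)% 2/2
Row 2: (2,2)% 5/5 · (2,3)% 6/7 · (2,4)@ 1/7 · (2,7)% 3/3
Row 3: (3,3)% 5/6 · (3,4)% 3/5 · (3,5)@ 2/3 · (3,7)% 2/3
Row 4: (4,2)% 4/4 · (4,3)% 5/5 · (4,6)@ 4/6 · (4,7)% 1/4
Row 5: (5,1)% 2/2 · (5,3)% 4/4 · (5,4)% 4/5 · (5,5)@ 3/5 · (5,6)@ 5/7 · (5,7)@ 4/5
Row 6: (6,1)% 2/2 · (6,3)% 5/5 · (6,5)% 3/7 · (6,6)@ 5/7 · (6,7)@ 4/4
Row 7: (7,2)% 3/3 · (7,3)% 3/3 · (7,4)% 4/4 · (7,5)% 2/4 · (7,6)@ 2/4
The smallest same-type fraction is 1/7 at (2,4), which reduces to 1/7. Any threshold above that leaves this agent unsatisfied.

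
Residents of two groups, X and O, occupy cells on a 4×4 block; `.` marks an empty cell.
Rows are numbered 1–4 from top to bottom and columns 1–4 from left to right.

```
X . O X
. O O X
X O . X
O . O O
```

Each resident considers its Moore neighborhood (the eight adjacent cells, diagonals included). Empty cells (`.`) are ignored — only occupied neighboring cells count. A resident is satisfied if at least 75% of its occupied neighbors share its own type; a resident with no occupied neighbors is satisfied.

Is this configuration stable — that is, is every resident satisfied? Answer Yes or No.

No

(1,1)X 0/1 ✗
(1,3)O 2/4 ✗
(1,4)X 1/3 ✗
(2,2)O 3/5 ✗
(2,3)O 3/6 ✗
(2,4)X 2/4 ✗
(3,1)X 0/3 ✗
(3,2)O 4/5 ✓
(3,4)X 1/4 ✗
(4,1)O 1/2 ✗
(4,3)O 2/3 ✗
(4,4)O 1/2 ✗
For instance (1,1) has only 0/1 same-type neighbors, below 3/4.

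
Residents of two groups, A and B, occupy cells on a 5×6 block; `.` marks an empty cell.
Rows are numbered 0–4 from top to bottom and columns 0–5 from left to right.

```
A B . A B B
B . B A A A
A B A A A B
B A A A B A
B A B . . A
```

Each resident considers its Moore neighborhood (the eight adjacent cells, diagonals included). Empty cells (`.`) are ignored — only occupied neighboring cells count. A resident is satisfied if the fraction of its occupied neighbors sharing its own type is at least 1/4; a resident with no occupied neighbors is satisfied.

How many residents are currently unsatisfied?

(0,0)A 0/2 ✗
(0,1)B 2/3 ✓
(0,3)A 2/4 ✓
(0,4)B 1/5 ✗
(0,5)B 1/3 ✓
(1,0)B 2/4 ✓
(1,2)B 2/6 ✓
(1,3)A 5/7 ✓
(1,4)A 5/8 ✓
(1,5)A 2/5 ✓
(2,0)A 1/4 ✓
(2,1)B 3/7 ✓
(2,2)A 5/7 ✓
(2,3)A 6/8 ✓
(2,4)A 6/8 ✓
(2,5)B 1/5 ✗
(3,0)B 2/5 ✓
(3,1)A 4/8 ✓
(3,2)A 5/7 ✓
(3,3)A 4/6 ✓
(3,4)B 1/6 ✗
(3,5)A 2/4 ✓
(4,0)B 1/3 ✓
(4,1)A 2/5 ✓
(4,2)B 0/4 ✗
(4,5)A 1/2 ✓
Unsatisfied: (0,0), (0,4), (2,5), (3,4), (4,2) — 5 in total.

5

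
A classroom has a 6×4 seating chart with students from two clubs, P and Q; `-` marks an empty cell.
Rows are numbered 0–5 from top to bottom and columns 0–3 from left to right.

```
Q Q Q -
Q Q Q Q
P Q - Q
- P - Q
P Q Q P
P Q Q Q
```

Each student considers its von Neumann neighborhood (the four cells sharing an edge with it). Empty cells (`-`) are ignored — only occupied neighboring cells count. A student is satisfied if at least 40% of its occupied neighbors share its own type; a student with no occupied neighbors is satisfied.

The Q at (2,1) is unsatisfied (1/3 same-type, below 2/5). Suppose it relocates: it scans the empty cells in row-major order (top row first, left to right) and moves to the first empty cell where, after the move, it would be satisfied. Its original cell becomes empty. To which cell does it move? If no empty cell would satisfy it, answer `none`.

Vacating (2,1). Empty cells in order:
  (0,3): 2/2 same-type → satisfied — stop here.

(0,3)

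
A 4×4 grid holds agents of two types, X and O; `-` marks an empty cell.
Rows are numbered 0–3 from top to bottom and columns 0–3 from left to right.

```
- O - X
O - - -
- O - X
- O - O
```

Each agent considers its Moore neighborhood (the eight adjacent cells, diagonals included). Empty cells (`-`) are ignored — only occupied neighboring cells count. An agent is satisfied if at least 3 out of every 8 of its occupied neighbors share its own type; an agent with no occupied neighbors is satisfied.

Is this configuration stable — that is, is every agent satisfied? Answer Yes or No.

No

(0,1)O 1/1 ✓
(0,3)X 0/0 ✓
(1,0)O 2/2 ✓
(2,1)O 2/2 ✓
(2,3)X 0/1 ✗
(3,1)O 1/1 ✓
(3,3)O 0/1 ✗
For instance (2,3) has only 0/1 same-type neighbors, below 3/8.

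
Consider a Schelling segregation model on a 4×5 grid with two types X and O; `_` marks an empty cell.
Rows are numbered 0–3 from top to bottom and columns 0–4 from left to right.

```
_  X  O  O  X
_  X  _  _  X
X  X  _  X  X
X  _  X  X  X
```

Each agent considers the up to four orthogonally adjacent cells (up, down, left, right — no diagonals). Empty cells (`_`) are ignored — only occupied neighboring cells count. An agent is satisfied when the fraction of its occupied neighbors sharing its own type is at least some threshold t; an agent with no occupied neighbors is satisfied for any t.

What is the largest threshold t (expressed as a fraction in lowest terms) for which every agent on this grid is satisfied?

Row 0: (0,1)X 1/2 · (0,2)O 1/2 · (0,3)O 1/2 · (0,4)X 1/2
Row 1: (1,1)X 2/2 · (1,4)X 2/2
Row 2: (2,0)X 2/2 · (2,1)X 2/2 · (2,3)X 2/2 · (2,4)X 3/3
Row 3: (3,0)X 1/1 · (3,2)X 1/1 · (3,3)X 3/3 · (3,4)X 2/2
The smallest same-type fraction is 1/2 at (0,1), which reduces to 1/2. Any threshold above that leaves this agent unsatisfied.

1/2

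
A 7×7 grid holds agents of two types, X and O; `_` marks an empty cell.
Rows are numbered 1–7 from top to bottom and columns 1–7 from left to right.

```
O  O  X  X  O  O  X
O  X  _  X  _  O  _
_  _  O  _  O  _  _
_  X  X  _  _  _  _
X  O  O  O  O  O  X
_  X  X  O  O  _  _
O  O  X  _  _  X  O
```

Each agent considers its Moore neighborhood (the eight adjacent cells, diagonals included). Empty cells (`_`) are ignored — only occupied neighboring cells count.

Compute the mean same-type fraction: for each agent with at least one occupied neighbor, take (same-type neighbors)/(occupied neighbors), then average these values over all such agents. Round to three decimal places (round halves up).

Row 1: (1,1)O 2/3 · (1,2)O 2/4 · (1,3)X 3/4 · (1,4)X 2/3 · (1,5)O 2/4 · (1,6)O 2/3 · (1,7)X 0/2
Row 2: (2,1)O 2/3 · (2,2)X 1/5 · (2,4)X 2/5 · (2,6)O 3/4
Row 3: (3,3)O 0/4 · (3,5)O 1/2
Row 4: (4,2)X 2/5 · (4,3)X 1/5
Row 5: (5,1)X 2/3 · (5,2)O 1/6 · (5,3)O 3/7 · (5,4)O 4/6 · (5,5)O 4/4 · (5,6)O 2/3 · (5,7)X 0/1
Row 6: (6,2)X 3/7 · (6,3)X 2/7 · (6,4)O 4/6 · (6,5)O 4/5
Row 7: (7,1)O 1/2 · (7,2)O 1/4 · (7,3)X 2/4 · (7,6)X 0/2 · (7,7)O 0/1
Sum over 31 agents: 2/3 + 2/4 + 3/4 + 2/3 + 2/4 + 2/3 + 0/2 + 2/3 + 1/5 + 2/5 + 3/4 + 0/4 + 1/2 + 2/5 + 1/5 + 2/3 + 1/6 + 3/7 + 4/6 + 4/4 + 2/3 + 0/1 + 3/7 + 2/7 + 4/6 + 4/5 + 1/2 + 1/4 + 2/4 + 0/2 + 0/1 = 389/28; mean = 389/28 ÷ 31 = 389/868 = 0.448156… → 0.448.

0.448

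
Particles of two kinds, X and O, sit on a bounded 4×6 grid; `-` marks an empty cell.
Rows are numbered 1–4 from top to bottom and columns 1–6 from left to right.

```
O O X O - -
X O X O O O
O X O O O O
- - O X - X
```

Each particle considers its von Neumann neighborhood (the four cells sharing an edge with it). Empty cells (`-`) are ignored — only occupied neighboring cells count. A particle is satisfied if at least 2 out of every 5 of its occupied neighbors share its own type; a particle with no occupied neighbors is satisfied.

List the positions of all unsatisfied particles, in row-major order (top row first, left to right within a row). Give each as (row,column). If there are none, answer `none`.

(1,3), (2,1), (2,2), (2,3), (3,1), (3,2), (4,4), (4,6)

(1,1)O 1/2 ok
(1,2)O 2/3 ok
(1,3)X 1/3 unhappy
(1,4)O 1/2 ok
(2,1)X 0/3 unhappy
(2,2)O 1/4 unhappy
(2,3)X 1/4 unhappy
(2,4)O 3/4 ok
(2,5)O 3/3 ok
(2,6)O 2/2 ok
(3,1)O 0/2 unhappy
(3,2)X 0/3 unhappy
(3,3)O 2/4 ok
(3,4)O 3/4 ok
(3,5)O 3/3 ok
(3,6)O 2/3 ok
(4,3)O 1/2 ok
(4,4)X 0/2 unhappy
(4,6)X 0/1 unhappy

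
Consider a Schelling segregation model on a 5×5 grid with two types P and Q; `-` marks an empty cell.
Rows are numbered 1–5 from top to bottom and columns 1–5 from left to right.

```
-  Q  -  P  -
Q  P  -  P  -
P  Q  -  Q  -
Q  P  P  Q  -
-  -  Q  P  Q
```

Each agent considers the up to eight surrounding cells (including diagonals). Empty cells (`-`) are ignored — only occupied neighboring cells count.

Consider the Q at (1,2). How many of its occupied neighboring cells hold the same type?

Occupied neighbors of (1,2): (2,1)=Q, (2,2)=P.
Same type (Q): 1 of 2.

1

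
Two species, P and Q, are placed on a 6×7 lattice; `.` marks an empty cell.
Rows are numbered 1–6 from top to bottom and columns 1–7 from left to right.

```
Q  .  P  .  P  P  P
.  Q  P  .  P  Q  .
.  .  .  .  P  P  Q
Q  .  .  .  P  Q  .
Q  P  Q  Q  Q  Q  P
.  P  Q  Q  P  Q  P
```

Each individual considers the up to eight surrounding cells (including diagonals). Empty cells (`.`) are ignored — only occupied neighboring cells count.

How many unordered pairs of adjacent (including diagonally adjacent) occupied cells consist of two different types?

Scan each occupied cell's neighbors to the right and below (and the two forward diagonals) so each pair is counted once.
Row 1: Q(1,1)–Q(2,2)= P(1,3)–P(2,3)= P(1,3)–Q(2,2)≠ P(1,5)–P(1,6)= P(1,5)–P(2,5)= P(1,5)–Q(2,6)≠ P(1,6)–P(1,7)= P(1,6)–Q(2,6)≠ P(1,6)–P(2,5)= P(1,7)–Q(2,6)≠  → 4/10 unlike.
Row 2: Q(2,2)–P(2,3)≠ P(2,5)–Q(2,6)≠ P(2,5)–P(3,5)= P(2,5)–P(3,6)= Q(2,6)–P(3,6)≠ Q(2,6)–Q(3,7)= Q(2,6)–P(3,5)≠  → 4/7 unlike.
Row 3: P(3,5)–P(3,6)= P(3,5)–P(4,5)= P(3,5)–Q(4,6)≠ P(3,6)–Q(3,7)≠ P(3,6)–Q(4,6)≠ P(3,6)–P(4,5)= Q(3,7)–Q(4,6)=  → 3/7 unlike.
Row 4: Q(4,1)–Q(5,1)= Q(4,1)–P(5,2)≠ P(4,5)–Q(4,6)≠ P(4,5)–Q(5,5)≠ P(4,5)–Q(5,6)≠ P(4,5)–Q(5,4)≠ Q(4,6)–Q(5,6)= Q(4,6)–P(5,7)≠ Q(4,6)–Q(5,5)=  → 6/9 unlike.
Row 5: Q(5,1)–P(5,2)≠ Q(5,1)–P(6,2)≠ P(5,2)–Q(5,3)≠ P(5,2)–P(6,2)= P(5,2)–Q(6,3)≠ Q(5,3)–Q(5,4)= Q(5,3)–Q(6,3)= Q(5,3)–Q(6,4)= Q(5,3)–P(6,2)≠ Q(5,4)–Q(5,5)= Q(5,4)–Q(6,4)= Q(5,4)–P(6,5)≠ Q(5,4)–Q(6,3)= Q(5,5)–Q(5,6)= Q(5,5)–P(6,5)≠ Q(5,5)–Q(6,6)= Q(5,5)–Q(6,4)= Q(5,6)–P(5,7)≠ Q(5,6)–Q(6,6)= Q(5,6)–P(6,7)≠ Q(5,6)–P(6,5)≠ P(5,7)–P(6,7)= P(5,7)–Q(6,6)≠  → 11/23 unlike.
Row 6: P(6,2)–Q(6,3)≠ Q(6,3)–Q(6,4)= Q(6,4)–P(6,5)≠ P(6,5)–Q(6,6)≠ Q(6,6)–P(6,7)≠  → 4/5 unlike.
Total adjacent occupied pairs: 61; unlike-type pairs: 32.

32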